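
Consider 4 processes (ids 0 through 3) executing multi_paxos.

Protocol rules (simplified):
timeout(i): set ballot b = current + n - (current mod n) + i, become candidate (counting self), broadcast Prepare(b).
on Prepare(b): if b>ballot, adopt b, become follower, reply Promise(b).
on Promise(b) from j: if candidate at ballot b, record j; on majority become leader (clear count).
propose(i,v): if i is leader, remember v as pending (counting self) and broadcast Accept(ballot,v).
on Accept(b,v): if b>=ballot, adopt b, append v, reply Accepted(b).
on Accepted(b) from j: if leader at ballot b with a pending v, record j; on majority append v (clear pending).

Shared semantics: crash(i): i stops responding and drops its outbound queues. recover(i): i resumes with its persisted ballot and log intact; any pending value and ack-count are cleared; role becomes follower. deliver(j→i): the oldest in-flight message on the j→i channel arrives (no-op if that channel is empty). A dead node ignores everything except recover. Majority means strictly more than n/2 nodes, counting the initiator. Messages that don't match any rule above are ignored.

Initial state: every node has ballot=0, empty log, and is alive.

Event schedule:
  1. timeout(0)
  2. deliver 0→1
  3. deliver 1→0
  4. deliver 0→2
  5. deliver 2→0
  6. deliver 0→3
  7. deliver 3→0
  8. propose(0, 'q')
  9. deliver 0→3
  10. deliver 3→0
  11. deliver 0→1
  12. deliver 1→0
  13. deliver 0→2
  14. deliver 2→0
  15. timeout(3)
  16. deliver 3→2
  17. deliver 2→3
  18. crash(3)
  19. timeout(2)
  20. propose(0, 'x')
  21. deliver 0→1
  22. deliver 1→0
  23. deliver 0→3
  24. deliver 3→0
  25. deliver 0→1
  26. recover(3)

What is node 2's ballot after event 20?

1. timeout(0):  <0:cand b4 ->
2. deliver 0→1:  <1:foll b4 ->
3. deliver 1→0:  nop
4. deliver 0→2:  <2:foll b4 ->
5. deliver 2→0:  <0:lead b4 ->
6. deliver 0→3:  <3:foll b4 ->
7. deliver 3→0:  nop
8. propose(0,'q'):  nop
9. deliver 0→3:  <3:foll b4 q>
10. deliver 3→0:  nop
11. deliver 0→1:  <1:foll b4 q>
12. deliver 1→0:  <0:lead b4 q>
13. deliver 0→2:  <2:foll b4 q>
14. deliver 2→0:  nop
15. timeout(3):  <3:cand b11 q>
16. deliver 3→2:  <2:foll b11 q>
17. deliver 2→3:  nop
18. crash(3):  <3:✗cand b11 q>
19. timeout(2):  <2:cand b14 q>
20. propose(0,'x'):  nop

14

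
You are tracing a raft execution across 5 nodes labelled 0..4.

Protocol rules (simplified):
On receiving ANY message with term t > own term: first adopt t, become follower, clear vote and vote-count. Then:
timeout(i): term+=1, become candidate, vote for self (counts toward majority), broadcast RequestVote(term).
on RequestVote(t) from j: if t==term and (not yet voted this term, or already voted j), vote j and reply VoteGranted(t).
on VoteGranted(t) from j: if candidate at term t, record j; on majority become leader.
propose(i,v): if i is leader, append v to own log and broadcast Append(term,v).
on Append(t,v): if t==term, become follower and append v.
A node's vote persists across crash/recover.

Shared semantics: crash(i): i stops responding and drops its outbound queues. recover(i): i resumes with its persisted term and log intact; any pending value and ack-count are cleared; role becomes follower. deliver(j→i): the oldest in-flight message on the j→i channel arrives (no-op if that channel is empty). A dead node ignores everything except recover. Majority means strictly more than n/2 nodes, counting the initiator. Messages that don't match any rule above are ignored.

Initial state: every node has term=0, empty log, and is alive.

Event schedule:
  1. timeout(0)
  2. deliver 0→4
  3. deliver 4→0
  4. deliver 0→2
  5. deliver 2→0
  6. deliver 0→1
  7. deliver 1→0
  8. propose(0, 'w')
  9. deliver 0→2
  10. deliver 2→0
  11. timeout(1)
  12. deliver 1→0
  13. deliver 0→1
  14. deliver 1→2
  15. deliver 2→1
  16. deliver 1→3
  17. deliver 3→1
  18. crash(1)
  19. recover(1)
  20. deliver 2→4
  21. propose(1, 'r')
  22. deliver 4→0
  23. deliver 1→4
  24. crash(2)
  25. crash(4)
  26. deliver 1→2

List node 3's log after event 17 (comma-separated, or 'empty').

empty

[1] timeout(0) → N0(cand t1 [-])
[2] deliver 0→4 → N4(foll t1 [-])
[3] deliver 4→0 → ∅
[4] deliver 0→2 → N2(foll t1 [-])
[5] deliver 2→0 → N0(lead t1 [-])
[6] deliver 0→1 → N1(foll t1 [-])
[7] deliver 1→0 → ∅
[8] propose(0,'w') → N0(lead t1 [w])
[9] deliver 0→2 → N2(foll t1 [w])
[10] deliver 2→0 → ∅
[11] timeout(1) → N1(cand t2 [-])
[12] deliver 1→0 → N0(foll t2 [w])
[13] deliver 0→1 → ∅
[14] deliver 1→2 → N2(foll t2 [w])
[15] deliver 2→1 → ∅
[16] deliver 1→3 → N3(foll t2 [-])
[17] deliver 3→1 → N1(lead t2 [-])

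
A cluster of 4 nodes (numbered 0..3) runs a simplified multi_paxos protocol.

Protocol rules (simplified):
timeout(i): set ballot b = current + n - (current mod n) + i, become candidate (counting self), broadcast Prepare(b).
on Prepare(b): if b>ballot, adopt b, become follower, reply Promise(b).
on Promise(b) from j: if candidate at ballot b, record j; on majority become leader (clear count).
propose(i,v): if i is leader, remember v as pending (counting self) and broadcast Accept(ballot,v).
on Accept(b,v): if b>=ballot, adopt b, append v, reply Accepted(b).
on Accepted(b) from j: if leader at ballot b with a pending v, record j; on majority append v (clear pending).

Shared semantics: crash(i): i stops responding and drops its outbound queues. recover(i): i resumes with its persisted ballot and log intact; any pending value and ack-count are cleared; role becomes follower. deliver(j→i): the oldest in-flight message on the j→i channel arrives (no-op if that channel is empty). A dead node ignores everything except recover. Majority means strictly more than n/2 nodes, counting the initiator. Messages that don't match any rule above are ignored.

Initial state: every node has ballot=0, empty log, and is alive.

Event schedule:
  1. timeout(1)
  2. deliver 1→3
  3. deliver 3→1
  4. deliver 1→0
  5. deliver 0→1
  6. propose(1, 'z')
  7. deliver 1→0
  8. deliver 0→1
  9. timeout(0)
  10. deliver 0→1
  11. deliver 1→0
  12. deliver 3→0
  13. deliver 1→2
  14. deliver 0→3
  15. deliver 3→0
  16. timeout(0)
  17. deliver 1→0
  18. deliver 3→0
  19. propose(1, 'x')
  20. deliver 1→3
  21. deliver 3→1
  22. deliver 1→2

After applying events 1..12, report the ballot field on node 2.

0

[1] timeout(1) → N1(cand b5 [-])
[2] deliver 1→3 → N3(foll b5 [-])
[3] deliver 3→1 → ∅
[4] deliver 1→0 → N0(foll b5 [-])
[5] deliver 0→1 → N1(lead b5 [-])
[6] propose(1,'z') → ∅
[7] deliver 1→0 → N0(foll b5 [z])
[8] deliver 0→1 → ∅
[9] timeout(0) → N0(cand b8 [z])
[10] deliver 0→1 → N1(foll b8 [-])
[11] deliver 1→0 → ∅
[12] deliver 3→0 → ∅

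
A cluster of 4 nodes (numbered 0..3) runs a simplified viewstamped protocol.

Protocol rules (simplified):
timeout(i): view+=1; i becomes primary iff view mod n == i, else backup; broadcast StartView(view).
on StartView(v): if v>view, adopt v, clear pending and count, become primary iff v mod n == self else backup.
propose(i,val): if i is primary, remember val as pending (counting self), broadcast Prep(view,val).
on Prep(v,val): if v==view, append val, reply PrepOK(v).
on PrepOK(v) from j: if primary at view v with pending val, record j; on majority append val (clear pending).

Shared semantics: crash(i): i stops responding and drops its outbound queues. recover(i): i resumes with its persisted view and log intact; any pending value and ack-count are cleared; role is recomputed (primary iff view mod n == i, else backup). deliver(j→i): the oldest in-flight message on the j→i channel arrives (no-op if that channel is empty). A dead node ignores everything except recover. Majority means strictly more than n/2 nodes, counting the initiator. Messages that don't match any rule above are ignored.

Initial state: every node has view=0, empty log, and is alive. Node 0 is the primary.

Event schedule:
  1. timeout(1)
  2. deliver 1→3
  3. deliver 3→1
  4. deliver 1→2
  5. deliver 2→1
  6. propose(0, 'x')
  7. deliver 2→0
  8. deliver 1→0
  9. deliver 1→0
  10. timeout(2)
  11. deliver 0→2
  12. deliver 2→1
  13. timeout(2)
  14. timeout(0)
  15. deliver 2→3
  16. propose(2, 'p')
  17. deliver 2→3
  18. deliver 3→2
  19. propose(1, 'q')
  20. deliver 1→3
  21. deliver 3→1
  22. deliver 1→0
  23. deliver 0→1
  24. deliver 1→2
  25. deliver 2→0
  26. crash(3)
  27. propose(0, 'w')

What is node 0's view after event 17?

2

[1] timeout(1) → N1(prim v1 [-])
[2] deliver 1→3 → N3(back v1 [-])
[3] deliver 3→1 → ∅
[4] deliver 1→2 → N2(back v1 [-])
[5] deliver 2→1 → ∅
[6] propose(0,'x') → ∅
[7] deliver 2→0 → ∅
[8] deliver 1→0 → N0(back v1 [-])
[9] deliver 1→0 → ∅
[10] timeout(2) → N2(prim v2 [-])
[11] deliver 0→2 → ∅
[12] deliver 2→1 → N1(back v2 [-])
[13] timeout(2) → N2(back v3 [-])
[14] timeout(0) → N0(back v2 [-])
[15] deliver 2→3 → N3(back v2 [-])
[16] propose(2,'p') → ∅
[17] deliver 2→3 → N3(prim v3 [-])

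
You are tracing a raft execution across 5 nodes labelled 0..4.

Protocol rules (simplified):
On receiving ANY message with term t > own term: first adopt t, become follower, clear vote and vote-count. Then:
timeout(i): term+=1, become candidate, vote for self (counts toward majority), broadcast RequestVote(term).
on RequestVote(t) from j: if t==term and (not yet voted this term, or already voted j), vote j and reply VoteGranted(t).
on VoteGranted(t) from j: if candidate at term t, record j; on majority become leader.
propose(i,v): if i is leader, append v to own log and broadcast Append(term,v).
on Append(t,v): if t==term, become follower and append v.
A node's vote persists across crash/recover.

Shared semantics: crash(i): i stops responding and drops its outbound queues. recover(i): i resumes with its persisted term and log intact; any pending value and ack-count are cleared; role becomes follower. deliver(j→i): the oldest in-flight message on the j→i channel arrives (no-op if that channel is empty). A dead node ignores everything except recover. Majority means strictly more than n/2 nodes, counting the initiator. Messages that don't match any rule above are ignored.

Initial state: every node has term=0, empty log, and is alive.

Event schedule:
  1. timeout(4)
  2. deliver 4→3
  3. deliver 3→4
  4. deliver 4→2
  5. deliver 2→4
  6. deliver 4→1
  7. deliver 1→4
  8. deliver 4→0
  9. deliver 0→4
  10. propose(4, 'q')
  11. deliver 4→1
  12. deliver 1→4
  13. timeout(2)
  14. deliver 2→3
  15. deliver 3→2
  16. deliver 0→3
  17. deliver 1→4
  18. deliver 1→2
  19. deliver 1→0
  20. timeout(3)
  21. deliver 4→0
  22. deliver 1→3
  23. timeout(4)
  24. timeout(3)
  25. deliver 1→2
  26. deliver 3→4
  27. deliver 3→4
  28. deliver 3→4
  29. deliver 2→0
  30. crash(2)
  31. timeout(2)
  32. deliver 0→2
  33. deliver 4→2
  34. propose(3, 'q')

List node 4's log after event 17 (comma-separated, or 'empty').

q

step 1 timeout(4): 4={cand,t=1,log=-}
step 2 deliver 4→3: 3={foll,t=1,log=-}
step 3 deliver 3→4: —
step 4 deliver 4→2: 2={foll,t=1,log=-}
step 5 deliver 2→4: 4={lead,t=1,log=-}
step 6 deliver 4→1: 1={foll,t=1,log=-}
step 7 deliver 1→4: —
step 8 deliver 4→0: 0={foll,t=1,log=-}
step 9 deliver 0→4: —
step 10 propose(4,'q'): 4={lead,t=1,log=q}
step 11 deliver 4→1: 1={foll,t=1,log=q}
step 12 deliver 1→4: —
step 13 timeout(2): 2={cand,t=2,log=-}
step 14 deliver 2→3: 3={foll,t=2,log=-}
step 15 deliver 3→2: —
step 16 deliver 0→3: —
step 17 deliver 1→4: —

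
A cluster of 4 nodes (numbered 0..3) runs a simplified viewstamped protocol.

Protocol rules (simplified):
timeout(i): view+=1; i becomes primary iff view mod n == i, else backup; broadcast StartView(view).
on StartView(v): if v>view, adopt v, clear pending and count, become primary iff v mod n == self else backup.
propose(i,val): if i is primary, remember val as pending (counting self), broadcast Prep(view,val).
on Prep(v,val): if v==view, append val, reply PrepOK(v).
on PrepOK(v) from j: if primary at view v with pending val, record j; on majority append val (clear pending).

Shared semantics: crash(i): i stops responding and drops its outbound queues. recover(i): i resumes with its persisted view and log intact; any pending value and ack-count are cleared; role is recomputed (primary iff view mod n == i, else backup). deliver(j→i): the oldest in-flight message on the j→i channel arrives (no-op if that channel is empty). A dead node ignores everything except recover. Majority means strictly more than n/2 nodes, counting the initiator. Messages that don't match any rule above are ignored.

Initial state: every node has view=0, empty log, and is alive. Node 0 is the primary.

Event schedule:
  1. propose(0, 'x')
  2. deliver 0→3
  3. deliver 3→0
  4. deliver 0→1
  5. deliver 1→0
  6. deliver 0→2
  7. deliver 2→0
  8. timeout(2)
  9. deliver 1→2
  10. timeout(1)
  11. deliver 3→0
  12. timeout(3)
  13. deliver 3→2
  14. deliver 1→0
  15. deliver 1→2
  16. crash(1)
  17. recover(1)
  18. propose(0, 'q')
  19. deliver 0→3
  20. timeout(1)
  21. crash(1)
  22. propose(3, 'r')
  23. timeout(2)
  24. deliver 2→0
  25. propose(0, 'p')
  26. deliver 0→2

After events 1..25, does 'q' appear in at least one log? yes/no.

after 1 — propose(0,'x'): ·
after 2 — deliver 0→3: n3:back/v0/[x]
after 3 — deliver 3→0: ·
after 4 — deliver 0→1: n1:back/v0/[x]
after 5 — deliver 1→0: n0:prim/v0/[x]
after 6 — deliver 0→2: n2:back/v0/[x]
after 7 — deliver 2→0: ·
after 8 — timeout(2): n2:back/v1/[x]
after 9 — deliver 1→2: ·
after 10 — timeout(1): n1:prim/v1/[x]
after 11 — deliver 3→0: ·
after 12 — timeout(3): n3:back/v1/[x]
after 13 — deliver 3→2: ·
after 14 — deliver 1→0: n0:back/v1/[x]
after 15 — deliver 1→2: ·
after 16 — crash(1): n1:✗prim/v1/[x]
after 17 — recover(1): n1:prim/v1/[x]
after 18 — propose(0,'q'): ·
after 19 — deliver 0→3: ·
after 20 — timeout(1): n1:back/v2/[x]
after 21 — crash(1): n1:✗back/v2/[x]
after 22 — propose(3,'r'): ·
after 23 — timeout(2): n2:prim/v2/[x]
after 24 — deliver 2→0: ·
after 25 — propose(0,'p'): ·

no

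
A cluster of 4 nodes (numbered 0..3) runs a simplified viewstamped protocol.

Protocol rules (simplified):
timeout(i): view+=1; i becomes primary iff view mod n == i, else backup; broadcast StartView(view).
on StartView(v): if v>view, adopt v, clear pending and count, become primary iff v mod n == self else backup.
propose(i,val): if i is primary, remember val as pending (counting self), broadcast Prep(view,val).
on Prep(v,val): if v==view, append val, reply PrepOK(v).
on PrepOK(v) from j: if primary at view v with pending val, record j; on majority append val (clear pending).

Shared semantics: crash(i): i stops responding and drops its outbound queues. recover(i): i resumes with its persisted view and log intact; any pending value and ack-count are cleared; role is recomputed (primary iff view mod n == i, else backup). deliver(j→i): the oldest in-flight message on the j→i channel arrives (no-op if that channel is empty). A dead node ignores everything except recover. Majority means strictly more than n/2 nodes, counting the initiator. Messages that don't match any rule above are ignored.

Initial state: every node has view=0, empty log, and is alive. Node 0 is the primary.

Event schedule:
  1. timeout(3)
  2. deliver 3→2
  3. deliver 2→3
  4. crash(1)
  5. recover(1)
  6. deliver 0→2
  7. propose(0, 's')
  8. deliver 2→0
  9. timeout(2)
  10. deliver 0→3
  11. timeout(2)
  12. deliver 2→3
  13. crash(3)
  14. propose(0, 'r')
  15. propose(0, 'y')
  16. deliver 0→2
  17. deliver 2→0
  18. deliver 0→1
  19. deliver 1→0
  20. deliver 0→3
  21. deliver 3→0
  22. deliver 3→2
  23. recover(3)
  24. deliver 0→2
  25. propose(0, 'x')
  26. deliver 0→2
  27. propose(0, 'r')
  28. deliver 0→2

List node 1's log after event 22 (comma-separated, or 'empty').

s

1. timeout(3):  <3:back v1 ->
2. deliver 3→2:  <2:back v1 ->
3. deliver 2→3:  nop
4. crash(1):  <1:✗back v0 ->
5. recover(1):  <1:back v0 ->
6. deliver 0→2:  nop
7. propose(0,'s'):  nop
8. deliver 2→0:  nop
9. timeout(2):  <2:prim v2 ->
10. deliver 0→3:  nop
11. timeout(2):  <2:back v3 ->
12. deliver 2→3:  <3:back v2 ->
13. crash(3):  <3:✗back v2 ->
14. propose(0,'r'):  nop
15. propose(0,'y'):  nop
16. deliver 0→2:  nop
17. deliver 2→0:  <0:back v2 ->
18. deliver 0→1:  <1:back v0 s>
19. deliver 1→0:  nop
20. deliver 0→3:  nop
21. deliver 3→0:  nop
22. deliver 3→2:  nop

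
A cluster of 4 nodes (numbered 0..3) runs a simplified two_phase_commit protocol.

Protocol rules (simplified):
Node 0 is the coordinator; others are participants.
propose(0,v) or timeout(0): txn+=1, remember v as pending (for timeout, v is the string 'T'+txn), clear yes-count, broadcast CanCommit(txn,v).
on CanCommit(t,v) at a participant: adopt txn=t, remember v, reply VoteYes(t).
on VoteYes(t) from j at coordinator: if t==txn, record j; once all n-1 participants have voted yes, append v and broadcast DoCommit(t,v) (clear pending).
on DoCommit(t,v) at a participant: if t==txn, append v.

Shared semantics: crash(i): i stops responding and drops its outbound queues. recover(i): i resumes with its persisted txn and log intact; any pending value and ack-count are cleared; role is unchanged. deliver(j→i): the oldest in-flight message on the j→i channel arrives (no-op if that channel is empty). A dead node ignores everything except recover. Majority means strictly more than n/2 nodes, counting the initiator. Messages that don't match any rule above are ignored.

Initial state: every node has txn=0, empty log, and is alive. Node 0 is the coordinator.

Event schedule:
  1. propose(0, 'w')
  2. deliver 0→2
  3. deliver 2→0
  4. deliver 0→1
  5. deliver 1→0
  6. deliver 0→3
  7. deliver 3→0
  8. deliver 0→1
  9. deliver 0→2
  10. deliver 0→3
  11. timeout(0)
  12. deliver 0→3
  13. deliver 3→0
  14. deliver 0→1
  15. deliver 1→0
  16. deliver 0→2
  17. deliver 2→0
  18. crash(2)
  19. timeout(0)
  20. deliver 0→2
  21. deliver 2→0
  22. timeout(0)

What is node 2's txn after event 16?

2

e1 propose(0,'w'): 0[coor,t=1,-]
e2 deliver 0→2: 2[part,t=1,-]
e3 deliver 2→0: ·
e4 deliver 0→1: 1[part,t=1,-]
e5 deliver 1→0: ·
e6 deliver 0→3: 3[part,t=1,-]
e7 deliver 3→0: 0[coor,t=1,w]
e8 deliver 0→1: 1[part,t=1,w]
e9 deliver 0→2: 2[part,t=1,w]
e10 deliver 0→3: 3[part,t=1,w]
e11 timeout(0): 0[coor,t=2,w]
e12 deliver 0→3: 3[part,t=2,w]
e13 deliver 3→0: ·
e14 deliver 0→1: 1[part,t=2,w]
e15 deliver 1→0: ·
e16 deliver 0→2: 2[part,t=2,w]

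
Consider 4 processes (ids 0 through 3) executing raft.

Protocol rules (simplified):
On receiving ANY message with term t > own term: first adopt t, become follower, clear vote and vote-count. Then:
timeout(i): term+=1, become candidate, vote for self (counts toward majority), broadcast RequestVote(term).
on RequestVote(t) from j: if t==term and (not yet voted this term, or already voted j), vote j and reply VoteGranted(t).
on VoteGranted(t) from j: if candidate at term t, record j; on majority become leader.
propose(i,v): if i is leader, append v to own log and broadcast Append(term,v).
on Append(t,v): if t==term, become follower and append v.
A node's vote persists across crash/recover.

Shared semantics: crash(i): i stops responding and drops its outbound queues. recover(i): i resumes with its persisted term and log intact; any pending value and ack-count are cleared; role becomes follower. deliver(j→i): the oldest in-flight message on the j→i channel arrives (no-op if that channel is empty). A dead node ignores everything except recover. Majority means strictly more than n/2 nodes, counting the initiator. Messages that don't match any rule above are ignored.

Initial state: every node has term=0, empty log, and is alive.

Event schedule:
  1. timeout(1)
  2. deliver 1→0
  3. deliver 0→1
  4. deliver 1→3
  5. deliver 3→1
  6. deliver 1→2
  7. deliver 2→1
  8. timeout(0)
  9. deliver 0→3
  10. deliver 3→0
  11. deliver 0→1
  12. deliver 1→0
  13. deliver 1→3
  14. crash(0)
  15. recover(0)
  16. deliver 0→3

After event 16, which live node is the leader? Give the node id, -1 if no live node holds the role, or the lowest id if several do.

e1 timeout(1): 1[cand,t=1,-]
e2 deliver 1→0: 0[foll,t=1,-]
e3 deliver 0→1: ·
e4 deliver 1→3: 3[foll,t=1,-]
e5 deliver 3→1: 1[lead,t=1,-]
e6 deliver 1→2: 2[foll,t=1,-]
e7 deliver 2→1: ·
e8 timeout(0): 0[cand,t=2,-]
e9 deliver 0→3: 3[foll,t=2,-]
e10 deliver 3→0: ·
e11 deliver 0→1: 1[foll,t=2,-]
e12 deliver 1→0: 0[lead,t=2,-]
e13 deliver 1→3: ·
e14 crash(0): 0[✗lead,t=2,-]
e15 recover(0): 0[foll,t=2,-]
e16 deliver 0→3: ·

-1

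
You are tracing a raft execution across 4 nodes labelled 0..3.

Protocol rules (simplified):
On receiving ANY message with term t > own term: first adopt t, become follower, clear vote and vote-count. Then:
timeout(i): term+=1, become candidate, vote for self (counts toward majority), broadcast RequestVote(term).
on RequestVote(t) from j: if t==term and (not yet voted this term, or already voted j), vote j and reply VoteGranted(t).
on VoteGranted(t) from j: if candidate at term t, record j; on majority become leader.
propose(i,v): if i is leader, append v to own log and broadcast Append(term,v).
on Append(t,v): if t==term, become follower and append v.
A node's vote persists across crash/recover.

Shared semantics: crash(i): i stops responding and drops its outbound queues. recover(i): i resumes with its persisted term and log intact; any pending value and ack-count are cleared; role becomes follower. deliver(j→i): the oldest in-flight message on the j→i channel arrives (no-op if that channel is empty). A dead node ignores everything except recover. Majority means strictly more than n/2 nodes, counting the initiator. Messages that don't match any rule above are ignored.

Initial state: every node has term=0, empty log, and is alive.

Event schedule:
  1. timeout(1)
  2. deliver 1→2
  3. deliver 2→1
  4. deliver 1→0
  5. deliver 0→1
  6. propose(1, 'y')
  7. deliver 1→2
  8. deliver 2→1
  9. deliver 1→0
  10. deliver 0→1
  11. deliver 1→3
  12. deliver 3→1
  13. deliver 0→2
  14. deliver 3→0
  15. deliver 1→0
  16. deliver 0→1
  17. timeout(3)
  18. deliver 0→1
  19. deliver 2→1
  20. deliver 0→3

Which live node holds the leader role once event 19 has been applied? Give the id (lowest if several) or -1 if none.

step 1 timeout(1): 1={cand,t=1,log=-}
step 2 deliver 1→2: 2={foll,t=1,log=-}
step 3 deliver 2→1: —
step 4 deliver 1→0: 0={foll,t=1,log=-}
step 5 deliver 0→1: 1={lead,t=1,log=-}
step 6 propose(1,'y'): 1={lead,t=1,log=y}
step 7 deliver 1→2: 2={foll,t=1,log=y}
step 8 deliver 2→1: —
step 9 deliver 1→0: 0={foll,t=1,log=y}
step 10 deliver 0→1: —
step 11 deliver 1→3: 3={foll,t=1,log=-}
step 12 deliver 3→1: —
step 13 deliver 0→2: —
step 14 deliver 3→0: —
step 15 deliver 1→0: —
step 16 deliver 0→1: —
step 17 timeout(3): 3={cand,t=2,log=-}
step 18 deliver 0→1: —
step 19 deliver 2→1: —

1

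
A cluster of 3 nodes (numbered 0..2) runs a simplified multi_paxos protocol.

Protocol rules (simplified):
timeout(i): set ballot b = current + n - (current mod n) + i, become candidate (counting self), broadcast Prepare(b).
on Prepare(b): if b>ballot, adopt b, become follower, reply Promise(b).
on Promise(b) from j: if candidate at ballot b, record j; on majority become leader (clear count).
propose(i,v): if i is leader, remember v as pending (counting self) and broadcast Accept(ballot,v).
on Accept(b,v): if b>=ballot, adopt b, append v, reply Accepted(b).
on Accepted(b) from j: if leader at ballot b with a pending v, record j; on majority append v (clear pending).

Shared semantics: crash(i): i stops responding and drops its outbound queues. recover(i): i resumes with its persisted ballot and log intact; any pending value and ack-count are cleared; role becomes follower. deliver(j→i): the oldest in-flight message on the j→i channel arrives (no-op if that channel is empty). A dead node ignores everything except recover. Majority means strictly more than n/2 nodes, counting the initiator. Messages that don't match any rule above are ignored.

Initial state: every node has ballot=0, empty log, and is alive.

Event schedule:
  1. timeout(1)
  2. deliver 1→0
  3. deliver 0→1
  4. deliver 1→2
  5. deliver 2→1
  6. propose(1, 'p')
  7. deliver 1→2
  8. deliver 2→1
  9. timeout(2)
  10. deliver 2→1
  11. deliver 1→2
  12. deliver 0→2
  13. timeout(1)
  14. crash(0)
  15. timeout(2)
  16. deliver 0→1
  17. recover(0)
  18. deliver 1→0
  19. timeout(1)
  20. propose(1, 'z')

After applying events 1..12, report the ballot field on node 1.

8

1. timeout(1):  <1:cand b4 ->
2. deliver 1→0:  <0:foll b4 ->
3. deliver 0→1:  <1:lead b4 ->
4. deliver 1→2:  <2:foll b4 ->
5. deliver 2→1:  nop
6. propose(1,'p'):  nop
7. deliver 1→2:  <2:foll b4 p>
8. deliver 2→1:  <1:lead b4 p>
9. timeout(2):  <2:cand b8 p>
10. deliver 2→1:  <1:foll b8 p>
11. deliver 1→2:  <2:lead b8 p>
12. deliver 0→2:  nop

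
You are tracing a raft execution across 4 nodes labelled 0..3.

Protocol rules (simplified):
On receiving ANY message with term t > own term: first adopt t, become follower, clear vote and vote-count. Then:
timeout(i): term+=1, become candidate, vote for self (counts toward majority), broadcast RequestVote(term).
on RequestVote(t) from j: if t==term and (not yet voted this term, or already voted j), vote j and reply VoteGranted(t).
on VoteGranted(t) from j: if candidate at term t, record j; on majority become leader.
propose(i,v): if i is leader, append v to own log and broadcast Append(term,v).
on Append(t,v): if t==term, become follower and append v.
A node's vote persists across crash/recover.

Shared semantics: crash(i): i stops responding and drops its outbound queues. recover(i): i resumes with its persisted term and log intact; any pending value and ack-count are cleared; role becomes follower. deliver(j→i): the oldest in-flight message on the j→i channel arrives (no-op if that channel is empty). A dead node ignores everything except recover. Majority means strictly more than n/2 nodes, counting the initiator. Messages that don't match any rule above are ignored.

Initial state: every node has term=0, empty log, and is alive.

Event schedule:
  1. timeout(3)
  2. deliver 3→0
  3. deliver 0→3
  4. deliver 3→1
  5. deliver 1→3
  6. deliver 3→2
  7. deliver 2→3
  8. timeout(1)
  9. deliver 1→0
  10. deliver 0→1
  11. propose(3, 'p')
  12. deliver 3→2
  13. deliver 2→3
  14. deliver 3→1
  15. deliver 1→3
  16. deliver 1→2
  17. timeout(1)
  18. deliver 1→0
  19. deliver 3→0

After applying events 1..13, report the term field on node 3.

e1 timeout(3): 3[cand,t=1,-]
e2 deliver 3→0: 0[foll,t=1,-]
e3 deliver 0→3: ·
e4 deliver 3→1: 1[foll,t=1,-]
e5 deliver 1→3: 3[lead,t=1,-]
e6 deliver 3→2: 2[foll,t=1,-]
e7 deliver 2→3: ·
e8 timeout(1): 1[cand,t=2,-]
e9 deliver 1→0: 0[foll,t=2,-]
e10 deliver 0→1: ·
e11 propose(3,'p'): 3[lead,t=1,p]
e12 deliver 3→2: 2[foll,t=1,p]
e13 deliver 2→3: ·

1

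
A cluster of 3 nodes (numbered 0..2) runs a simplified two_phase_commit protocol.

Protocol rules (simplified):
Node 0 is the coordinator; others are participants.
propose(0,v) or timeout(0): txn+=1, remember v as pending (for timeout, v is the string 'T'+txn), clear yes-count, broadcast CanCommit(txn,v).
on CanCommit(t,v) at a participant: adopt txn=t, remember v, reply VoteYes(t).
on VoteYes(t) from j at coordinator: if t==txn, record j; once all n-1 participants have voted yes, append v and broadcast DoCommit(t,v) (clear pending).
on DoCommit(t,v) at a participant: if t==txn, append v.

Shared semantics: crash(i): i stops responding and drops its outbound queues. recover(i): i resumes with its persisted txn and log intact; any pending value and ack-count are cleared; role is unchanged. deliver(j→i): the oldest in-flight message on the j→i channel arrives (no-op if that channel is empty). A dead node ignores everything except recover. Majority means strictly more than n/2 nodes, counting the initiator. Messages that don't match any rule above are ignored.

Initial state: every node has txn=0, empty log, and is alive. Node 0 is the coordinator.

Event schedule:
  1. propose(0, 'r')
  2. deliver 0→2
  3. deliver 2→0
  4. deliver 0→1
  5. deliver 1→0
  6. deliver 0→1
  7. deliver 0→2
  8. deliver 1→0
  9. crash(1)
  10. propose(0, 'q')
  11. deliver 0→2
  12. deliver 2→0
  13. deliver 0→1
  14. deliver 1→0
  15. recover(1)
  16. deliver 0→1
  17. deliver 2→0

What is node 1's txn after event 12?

1

e1 propose(0,'r'): 0[coor,t=1,-]
e2 deliver 0→2: 2[part,t=1,-]
e3 deliver 2→0: ·
e4 deliver 0→1: 1[part,t=1,-]
e5 deliver 1→0: 0[coor,t=1,r]
e6 deliver 0→1: 1[part,t=1,r]
e7 deliver 0→2: 2[part,t=1,r]
e8 deliver 1→0: ·
e9 crash(1): 1[✗part,t=1,r]
e10 propose(0,'q'): 0[coor,t=2,r]
e11 deliver 0→2: 2[part,t=2,r]
e12 deliver 2→0: ·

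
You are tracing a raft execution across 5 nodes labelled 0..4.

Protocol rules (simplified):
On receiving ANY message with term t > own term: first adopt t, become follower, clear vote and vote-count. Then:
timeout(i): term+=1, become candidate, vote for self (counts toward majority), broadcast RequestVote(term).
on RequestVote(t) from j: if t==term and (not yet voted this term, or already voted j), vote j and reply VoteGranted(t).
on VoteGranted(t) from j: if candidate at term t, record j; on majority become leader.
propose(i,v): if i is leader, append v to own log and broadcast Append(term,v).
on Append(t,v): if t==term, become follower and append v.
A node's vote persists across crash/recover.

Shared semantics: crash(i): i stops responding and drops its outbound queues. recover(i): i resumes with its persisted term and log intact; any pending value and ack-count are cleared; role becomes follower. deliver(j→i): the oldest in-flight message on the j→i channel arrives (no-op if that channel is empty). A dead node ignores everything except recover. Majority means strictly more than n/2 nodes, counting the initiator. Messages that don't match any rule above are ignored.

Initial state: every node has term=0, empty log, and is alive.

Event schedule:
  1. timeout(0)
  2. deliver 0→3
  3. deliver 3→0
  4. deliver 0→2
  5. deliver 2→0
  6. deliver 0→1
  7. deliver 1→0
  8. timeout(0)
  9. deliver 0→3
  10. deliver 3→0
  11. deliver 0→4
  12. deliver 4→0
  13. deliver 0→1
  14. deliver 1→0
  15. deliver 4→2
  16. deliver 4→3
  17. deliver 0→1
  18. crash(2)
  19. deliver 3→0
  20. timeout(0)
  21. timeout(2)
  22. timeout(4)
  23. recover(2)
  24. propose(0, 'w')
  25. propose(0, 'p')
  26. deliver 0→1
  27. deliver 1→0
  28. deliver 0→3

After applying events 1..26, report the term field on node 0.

e1 timeout(0): 0[cand,t=1,-]
e2 deliver 0→3: 3[foll,t=1,-]
e3 deliver 3→0: ·
e4 deliver 0→2: 2[foll,t=1,-]
e5 deliver 2→0: 0[lead,t=1,-]
e6 deliver 0→1: 1[foll,t=1,-]
e7 deliver 1→0: ·
e8 timeout(0): 0[cand,t=2,-]
e9 deliver 0→3: 3[foll,t=2,-]
e10 deliver 3→0: ·
e11 deliver 0→4: 4[foll,t=1,-]
e12 deliver 4→0: ·
e13 deliver 0→1: 1[foll,t=2,-]
e14 deliver 1→0: 0[lead,t=2,-]
e15 deliver 4→2: ·
e16 deliver 4→3: ·
e17 deliver 0→1: ·
e18 crash(2): 2[✗foll,t=1,-]
e19 deliver 3→0: ·
e20 timeout(0): 0[cand,t=3,-]
e21 timeout(2): ·
e22 timeout(4): 4[cand,t=2,-]
e23 recover(2): 2[foll,t=1,-]
e24 propose(0,'w'): ·
e25 propose(0,'p'): ·
e26 deliver 0→1: 1[foll,t=3,-]

3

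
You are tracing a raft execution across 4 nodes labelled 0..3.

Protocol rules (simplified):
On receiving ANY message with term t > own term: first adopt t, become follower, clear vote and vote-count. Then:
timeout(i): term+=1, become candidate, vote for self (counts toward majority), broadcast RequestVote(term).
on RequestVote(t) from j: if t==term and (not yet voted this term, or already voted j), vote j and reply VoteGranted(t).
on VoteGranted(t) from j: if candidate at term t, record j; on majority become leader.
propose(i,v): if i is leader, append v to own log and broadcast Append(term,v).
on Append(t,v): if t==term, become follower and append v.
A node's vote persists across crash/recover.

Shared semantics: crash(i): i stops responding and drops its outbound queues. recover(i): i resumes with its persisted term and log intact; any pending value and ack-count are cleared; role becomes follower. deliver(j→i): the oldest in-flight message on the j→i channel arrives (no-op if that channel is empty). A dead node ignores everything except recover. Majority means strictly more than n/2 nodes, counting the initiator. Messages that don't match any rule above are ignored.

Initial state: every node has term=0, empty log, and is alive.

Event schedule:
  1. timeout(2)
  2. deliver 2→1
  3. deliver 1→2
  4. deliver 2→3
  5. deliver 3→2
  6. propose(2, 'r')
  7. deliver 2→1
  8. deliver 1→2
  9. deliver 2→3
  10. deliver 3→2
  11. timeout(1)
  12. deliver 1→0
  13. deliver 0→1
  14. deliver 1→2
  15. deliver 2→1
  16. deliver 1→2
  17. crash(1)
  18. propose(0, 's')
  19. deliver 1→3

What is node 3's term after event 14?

[1] timeout(2) → N2(cand t1 [-])
[2] deliver 2→1 → N1(foll t1 [-])
[3] deliver 1→2 → ∅
[4] deliver 2→3 → N3(foll t1 [-])
[5] deliver 3→2 → N2(lead t1 [-])
[6] propose(2,'r') → N2(lead t1 [r])
[7] deliver 2→1 → N1(foll t1 [r])
[8] deliver 1→2 → ∅
[9] deliver 2→3 → N3(foll t1 [r])
[10] deliver 3→2 → ∅
[11] timeout(1) → N1(cand t2 [r])
[12] deliver 1→0 → N0(foll t2 [-])
[13] deliver 0→1 → ∅
[14] deliver 1→2 → N2(foll t2 [r])

1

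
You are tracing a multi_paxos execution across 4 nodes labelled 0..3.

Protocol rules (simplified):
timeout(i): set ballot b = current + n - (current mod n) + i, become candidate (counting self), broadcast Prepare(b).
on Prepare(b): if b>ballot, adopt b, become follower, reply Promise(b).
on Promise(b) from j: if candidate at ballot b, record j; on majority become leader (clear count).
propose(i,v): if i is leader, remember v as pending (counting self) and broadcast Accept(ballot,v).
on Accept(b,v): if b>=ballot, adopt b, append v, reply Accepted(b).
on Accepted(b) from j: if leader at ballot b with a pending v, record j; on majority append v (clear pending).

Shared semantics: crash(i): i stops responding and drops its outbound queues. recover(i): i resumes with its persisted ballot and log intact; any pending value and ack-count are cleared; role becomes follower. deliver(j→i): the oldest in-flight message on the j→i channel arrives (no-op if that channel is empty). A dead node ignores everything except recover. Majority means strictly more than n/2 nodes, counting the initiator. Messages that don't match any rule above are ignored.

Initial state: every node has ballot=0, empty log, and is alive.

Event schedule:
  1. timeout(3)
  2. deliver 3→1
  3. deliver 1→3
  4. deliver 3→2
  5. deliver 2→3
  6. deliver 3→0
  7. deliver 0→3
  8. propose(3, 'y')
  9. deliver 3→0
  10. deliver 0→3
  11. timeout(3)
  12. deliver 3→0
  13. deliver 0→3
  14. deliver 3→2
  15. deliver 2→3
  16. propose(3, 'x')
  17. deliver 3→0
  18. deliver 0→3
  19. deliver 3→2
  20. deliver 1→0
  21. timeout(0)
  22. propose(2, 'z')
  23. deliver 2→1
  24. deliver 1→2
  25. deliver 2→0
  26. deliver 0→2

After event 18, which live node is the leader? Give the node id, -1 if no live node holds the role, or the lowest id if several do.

-1

1. timeout(3):  <3:cand b7 ->
2. deliver 3→1:  <1:foll b7 ->
3. deliver 1→3:  nop
4. deliver 3→2:  <2:foll b7 ->
5. deliver 2→3:  <3:lead b7 ->
6. deliver 3→0:  <0:foll b7 ->
7. deliver 0→3:  nop
8. propose(3,'y'):  nop
9. deliver 3→0:  <0:foll b7 y>
10. deliver 0→3:  nop
11. timeout(3):  <3:cand b11 ->
12. deliver 3→0:  <0:foll b11 y>
13. deliver 0→3:  nop
14. deliver 3→2:  <2:foll b7 y>
15. deliver 2→3:  nop
16. propose(3,'x'):  nop
17. deliver 3→0:  nop
18. deliver 0→3:  nop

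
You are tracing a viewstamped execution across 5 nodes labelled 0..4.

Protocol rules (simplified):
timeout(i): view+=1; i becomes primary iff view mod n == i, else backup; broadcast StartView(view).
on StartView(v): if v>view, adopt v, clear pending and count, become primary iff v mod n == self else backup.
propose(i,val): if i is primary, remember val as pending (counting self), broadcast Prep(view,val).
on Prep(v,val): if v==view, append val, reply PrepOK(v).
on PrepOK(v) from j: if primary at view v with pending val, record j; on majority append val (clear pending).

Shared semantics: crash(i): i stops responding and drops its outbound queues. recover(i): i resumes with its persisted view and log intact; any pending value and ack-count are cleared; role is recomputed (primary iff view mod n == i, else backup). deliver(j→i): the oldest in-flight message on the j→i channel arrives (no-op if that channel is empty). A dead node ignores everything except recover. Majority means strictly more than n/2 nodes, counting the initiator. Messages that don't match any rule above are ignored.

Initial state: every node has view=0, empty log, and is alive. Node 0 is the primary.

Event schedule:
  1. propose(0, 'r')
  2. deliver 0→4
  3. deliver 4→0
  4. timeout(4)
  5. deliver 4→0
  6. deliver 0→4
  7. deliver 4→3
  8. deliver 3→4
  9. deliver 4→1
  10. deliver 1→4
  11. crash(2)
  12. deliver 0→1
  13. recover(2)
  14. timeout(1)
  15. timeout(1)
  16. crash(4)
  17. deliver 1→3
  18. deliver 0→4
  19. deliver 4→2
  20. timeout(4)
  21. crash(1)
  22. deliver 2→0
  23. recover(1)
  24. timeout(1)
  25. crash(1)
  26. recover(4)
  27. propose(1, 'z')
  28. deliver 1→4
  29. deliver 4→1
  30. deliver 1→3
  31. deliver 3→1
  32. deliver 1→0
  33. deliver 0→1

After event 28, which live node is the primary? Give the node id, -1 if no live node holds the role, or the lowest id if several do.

-1

1. propose(0,'r'):  nop
2. deliver 0→4:  <4:back v0 r>
3. deliver 4→0:  nop
4. timeout(4):  <4:back v1 r>
5. deliver 4→0:  <0:back v1 ->
6. deliver 0→4:  nop
7. deliver 4→3:  <3:back v1 ->
8. deliver 3→4:  nop
9. deliver 4→1:  <1:prim v1 ->
10. deliver 1→4:  nop
11. crash(2):  <2:✗back v0 ->
12. deliver 0→1:  nop
13. recover(2):  <2:back v0 ->
14. timeout(1):  <1:back v2 ->
15. timeout(1):  <1:back v3 ->
16. crash(4):  <4:✗back v1 r>
17. deliver 1→3:  <3:back v2 ->
18. deliver 0→4:  nop
19. deliver 4→2:  nop
20. timeout(4):  nop
21. crash(1):  <1:✗back v3 ->
22. deliver 2→0:  nop
23. recover(1):  <1:back v3 ->
24. timeout(1):  <1:back v4 ->
25. crash(1):  <1:✗back v4 ->
26. recover(4):  <4:back v1 r>
27. propose(1,'z'):  nop
28. deliver 1→4:  nop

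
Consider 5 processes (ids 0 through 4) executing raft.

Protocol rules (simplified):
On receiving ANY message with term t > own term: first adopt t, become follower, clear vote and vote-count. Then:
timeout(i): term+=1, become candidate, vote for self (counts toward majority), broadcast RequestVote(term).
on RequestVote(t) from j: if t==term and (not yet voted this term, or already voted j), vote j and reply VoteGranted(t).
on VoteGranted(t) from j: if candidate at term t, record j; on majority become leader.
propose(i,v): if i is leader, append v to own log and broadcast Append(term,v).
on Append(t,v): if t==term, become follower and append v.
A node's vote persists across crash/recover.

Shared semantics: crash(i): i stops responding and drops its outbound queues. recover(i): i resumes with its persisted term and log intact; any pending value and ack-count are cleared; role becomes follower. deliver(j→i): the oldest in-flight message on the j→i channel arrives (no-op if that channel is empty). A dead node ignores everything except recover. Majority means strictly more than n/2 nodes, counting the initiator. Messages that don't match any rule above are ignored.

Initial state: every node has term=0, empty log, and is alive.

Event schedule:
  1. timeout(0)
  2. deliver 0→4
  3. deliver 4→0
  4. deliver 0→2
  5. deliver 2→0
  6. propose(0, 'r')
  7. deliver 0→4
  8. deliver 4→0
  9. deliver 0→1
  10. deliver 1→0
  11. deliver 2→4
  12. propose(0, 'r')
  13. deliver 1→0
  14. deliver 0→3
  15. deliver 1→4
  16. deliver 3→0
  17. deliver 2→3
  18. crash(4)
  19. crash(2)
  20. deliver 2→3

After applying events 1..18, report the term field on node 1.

[1] timeout(0) → N0(cand t1 [-])
[2] deliver 0→4 → N4(foll t1 [-])
[3] deliver 4→0 → ∅
[4] deliver 0→2 → N2(foll t1 [-])
[5] deliver 2→0 → N0(lead t1 [-])
[6] propose(0,'r') → N0(lead t1 [r])
[7] deliver 0→4 → N4(foll t1 [r])
[8] deliver 4→0 → ∅
[9] deliver 0→1 → N1(foll t1 [-])
[10] deliver 1→0 → ∅
[11] deliver 2→4 → ∅
[12] propose(0,'r') → N0(lead t1 [r,r])
[13] deliver 1→0 → ∅
[14] deliver 0→3 → N3(foll t1 [-])
[15] deliver 1→4 → ∅
[16] deliver 3→0 → ∅
[17] deliver 2→3 → ∅
[18] crash(4) → N4(✗foll t1 [r])

1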